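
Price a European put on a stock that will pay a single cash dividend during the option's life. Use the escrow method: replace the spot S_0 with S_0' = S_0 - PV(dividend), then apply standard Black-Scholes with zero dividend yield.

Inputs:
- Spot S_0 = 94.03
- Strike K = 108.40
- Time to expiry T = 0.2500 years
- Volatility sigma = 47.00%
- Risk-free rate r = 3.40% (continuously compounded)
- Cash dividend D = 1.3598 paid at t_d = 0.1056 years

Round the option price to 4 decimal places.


Answer: Price = 18.5551

Derivation:
PV(D) = D * exp(-r * t_d) = 1.3598 * 0.99641604 = 1.35492653
S_0' = S_0 - PV(D) = 94.0300 - 1.35492653 = 92.67507347
d1 = (ln(S_0'/K) + (r + sigma^2/2)*T) / (sigma*sqrt(T)) = -0.51325978
d2 = d1 - sigma*sqrt(T) = -0.74825978
exp(-rT) = 0.99153602
N(-d1) = 0.69611519; N(-d2) = 0.77284826
P = K * exp(-rT) * N(-d2) - S_0' * N(-d1) = 108.4000 * 0.99153602 * 0.77284826 - 92.67507347 * 0.69611519 = 18.5551


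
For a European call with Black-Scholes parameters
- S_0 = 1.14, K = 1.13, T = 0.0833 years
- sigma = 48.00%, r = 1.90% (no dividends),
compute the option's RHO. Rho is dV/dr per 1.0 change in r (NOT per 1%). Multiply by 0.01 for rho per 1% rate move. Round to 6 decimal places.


Answer: Rho = 0.047206

Derivation:
d1 = 0.1442905766; d2 = 0.0057542276
phi(d1) = 0.3948108781; exp(-qT) = 1.0000000000; exp(-rT) = 0.9984185518
N(d2) = 0.5022955920
Rho = K*T*exp(-rT)*N(d2) = 1.1300 * 0.0833 * 0.9984185518 * 0.5022955920 = 0.047206


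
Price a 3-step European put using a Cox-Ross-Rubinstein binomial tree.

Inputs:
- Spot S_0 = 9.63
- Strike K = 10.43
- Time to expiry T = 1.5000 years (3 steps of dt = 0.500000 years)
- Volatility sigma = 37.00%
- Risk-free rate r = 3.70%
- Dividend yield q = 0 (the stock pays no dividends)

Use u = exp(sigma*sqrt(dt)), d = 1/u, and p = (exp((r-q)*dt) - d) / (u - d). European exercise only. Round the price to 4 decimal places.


dt = T/N = 0.500000
u = exp(sigma*sqrt(dt)) = 1.299045; d = 1/u = 0.769796
p = (exp((r-q)*dt) - d) / (u - d) = 0.470244
Discount per step: exp(-r*dt) = 0.981670
Stock lattice S(k, i) with i counting down-moves:
  k=0: S(0,0) = 9.6300
  k=1: S(1,0) = 12.5098; S(1,1) = 7.4131
  k=2: S(2,0) = 16.2508; S(2,1) = 9.6300; S(2,2) = 5.7066
  k=3: S(3,0) = 21.1105; S(3,1) = 12.5098; S(3,2) = 7.4131; S(3,3) = 4.3929
Terminal payoffs V(N, i) = max(K - S_T, 0):
  V(3,0) = 0.000000; V(3,1) = 0.000000; V(3,2) = 3.016863; V(3,3) = 6.037078
Backward induction: V(k, i) = exp(-r*dt) * [p * V(k+1, i) + (1-p) * V(k+1, i+1)].
  V(2,0) = exp(-r*dt) * [p*0.000000 + (1-p)*0.000000] = 0.000000
  V(2,1) = exp(-r*dt) * [p*0.000000 + (1-p)*3.016863] = 1.568907
  V(2,2) = exp(-r*dt) * [p*3.016863 + (1-p)*6.037078] = 4.532214
  V(1,0) = exp(-r*dt) * [p*0.000000 + (1-p)*1.568907] = 0.815904
  V(1,1) = exp(-r*dt) * [p*1.568907 + (1-p)*4.532214] = 3.081205
  V(0,0) = exp(-r*dt) * [p*0.815904 + (1-p)*3.081205] = 1.979009

Answer: Price = V(0,0) = 1.9790


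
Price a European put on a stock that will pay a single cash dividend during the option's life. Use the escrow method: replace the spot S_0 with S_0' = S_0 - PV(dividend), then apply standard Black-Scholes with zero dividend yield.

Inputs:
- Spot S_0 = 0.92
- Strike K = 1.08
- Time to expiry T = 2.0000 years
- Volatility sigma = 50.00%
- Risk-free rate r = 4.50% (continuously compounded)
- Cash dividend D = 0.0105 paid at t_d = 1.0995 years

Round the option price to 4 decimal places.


PV(D) = D * exp(-r * t_d) = 0.0105 * 0.95172657 = 0.00999313
S_0' = S_0 - PV(D) = 0.9200 - 0.00999313 = 0.91000687
d1 = (ln(S_0'/K) + (r + sigma^2/2)*T) / (sigma*sqrt(T)) = 0.23862850
d2 = d1 - sigma*sqrt(T) = -0.46847828
exp(-rT) = 0.91393119
N(-d1) = 0.40569683; N(-d2) = 0.68027870
P = K * exp(-rT) * N(-d2) - S_0' * N(-d1) = 1.0800 * 0.91393119 * 0.68027870 - 0.91000687 * 0.40569683 = 0.3023

Answer: Price = 0.3023


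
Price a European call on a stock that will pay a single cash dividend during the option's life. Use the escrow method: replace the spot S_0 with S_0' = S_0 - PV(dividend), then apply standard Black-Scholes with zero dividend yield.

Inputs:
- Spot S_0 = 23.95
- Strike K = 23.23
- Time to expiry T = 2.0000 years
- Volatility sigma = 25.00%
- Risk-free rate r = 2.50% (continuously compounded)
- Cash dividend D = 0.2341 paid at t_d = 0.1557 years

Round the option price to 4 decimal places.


Answer: Price = 4.0875

Derivation:
PV(D) = D * exp(-r * t_d) = 0.2341 * 0.99611507 = 0.23319054
S_0' = S_0 - PV(D) = 23.9500 - 0.23319054 = 23.71680946
d1 = (ln(S_0'/K) + (r + sigma^2/2)*T) / (sigma*sqrt(T)) = 0.37685824
d2 = d1 - sigma*sqrt(T) = 0.02330485
exp(-rT) = 0.95122942
N(d1) = 0.64686052; N(d2) = 0.50929645
C = S_0' * N(d1) - K * exp(-rT) * N(d2) = 23.71680946 * 0.64686052 - 23.2300 * 0.95122942 * 0.50929645 = 4.0875


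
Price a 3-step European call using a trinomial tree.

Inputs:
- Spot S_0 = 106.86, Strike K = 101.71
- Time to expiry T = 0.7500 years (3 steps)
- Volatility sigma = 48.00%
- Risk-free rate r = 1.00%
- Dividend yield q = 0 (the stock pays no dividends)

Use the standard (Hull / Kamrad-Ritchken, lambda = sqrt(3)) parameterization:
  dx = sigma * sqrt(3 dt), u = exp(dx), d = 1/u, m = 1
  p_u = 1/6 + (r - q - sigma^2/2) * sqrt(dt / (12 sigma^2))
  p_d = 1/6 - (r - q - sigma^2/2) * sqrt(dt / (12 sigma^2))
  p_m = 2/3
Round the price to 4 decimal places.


dt = T/N = 0.250000; dx = sigma*sqrt(3*dt) = 0.415692
u = exp(dx) = 1.515419; d = 1/u = 0.659883
p_u = 0.135033, p_m = 0.666667, p_d = 0.198301
Discount per step: exp(-r*dt) = 0.997503
Stock lattice S(k, j) with j the centered position index:
  k=0: S(0,+0) = 106.8600
  k=1: S(1,-1) = 70.5151; S(1,+0) = 106.8600; S(1,+1) = 161.9377
  k=2: S(2,-2) = 46.5318; S(2,-1) = 70.5151; S(2,+0) = 106.8600; S(2,+1) = 161.9377; S(2,+2) = 245.4035
  k=3: S(3,-3) = 30.7055; S(3,-2) = 46.5318; S(3,-1) = 70.5151; S(3,+0) = 106.8600; S(3,+1) = 161.9377; S(3,+2) = 245.4035; S(3,+3) = 371.8893
Terminal payoffs V(N, j) = max(S_T - K, 0):
  V(3,-3) = 0.000000; V(3,-2) = 0.000000; V(3,-1) = 0.000000; V(3,+0) = 5.150000; V(3,+1) = 60.227711; V(3,+2) = 143.693539; V(3,+3) = 270.179270
Backward induction: V(k, j) = exp(-r*dt) * [p_u * V(k+1, j+1) + p_m * V(k+1, j) + p_d * V(k+1, j-1)]
  V(2,-2) = exp(-r*dt) * [p_u*0.000000 + p_m*0.000000 + p_d*0.000000] = 0.000000
  V(2,-1) = exp(-r*dt) * [p_u*5.150000 + p_m*0.000000 + p_d*0.000000] = 0.693682
  V(2,+0) = exp(-r*dt) * [p_u*60.227711 + p_m*5.150000 + p_d*0.000000] = 11.537164
  V(2,+1) = exp(-r*dt) * [p_u*143.693539 + p_m*60.227711 + p_d*5.150000] = 60.425128
  V(2,+2) = exp(-r*dt) * [p_u*270.179270 + p_m*143.693539 + p_d*60.227711] = 143.861814
  V(1,-1) = exp(-r*dt) * [p_u*11.537164 + p_m*0.693682 + p_d*0.000000] = 2.015304
  V(1,+0) = exp(-r*dt) * [p_u*60.425128 + p_m*11.537164 + p_d*0.693682] = 15.948446
  V(1,+1) = exp(-r*dt) * [p_u*143.861814 + p_m*60.425128 + p_d*11.537164] = 61.842493
  V(0,+0) = exp(-r*dt) * [p_u*61.842493 + p_m*15.948446 + p_d*2.015304] = 19.334295

Answer: Price = V(0,0) = 19.3343


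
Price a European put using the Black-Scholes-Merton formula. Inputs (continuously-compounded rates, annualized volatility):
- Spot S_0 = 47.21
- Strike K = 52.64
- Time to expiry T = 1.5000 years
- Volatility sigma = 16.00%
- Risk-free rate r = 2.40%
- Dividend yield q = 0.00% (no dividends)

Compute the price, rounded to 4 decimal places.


Answer: Price = 5.8688

Derivation:
d1 = (ln(S/K) + (r - q + 0.5*sigma^2) * T) / (sigma * sqrt(T)) = -0.27388639
d2 = d1 - sigma * sqrt(T) = -0.46984557
exp(-rT) = 0.96464029; exp(-qT) = 1.00000000
P = K * exp(-rT) * N(-d2) - S_0 * exp(-qT) * N(-d1)
N(-d1) = 0.60791403; N(-d2) = 0.68076732
P = 52.6400 * 0.96464029 * 0.68076732 - 47.2100 * 1.00000000 * 0.60791403 = 5.8688


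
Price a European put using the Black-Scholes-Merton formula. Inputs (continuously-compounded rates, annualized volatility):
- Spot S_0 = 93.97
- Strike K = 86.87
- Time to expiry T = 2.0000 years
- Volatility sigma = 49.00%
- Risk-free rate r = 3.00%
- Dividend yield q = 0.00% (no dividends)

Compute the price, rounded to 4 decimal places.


Answer: Price = 18.1956

Derivation:
d1 = (ln(S/K) + (r - q + 0.5*sigma^2) * T) / (sigma * sqrt(T)) = 0.54643889
d2 = d1 - sigma * sqrt(T) = -0.14652575
exp(-rT) = 0.94176453; exp(-qT) = 1.00000000
P = K * exp(-rT) * N(-d2) - S_0 * exp(-qT) * N(-d1)
N(-d1) = 0.29238214; N(-d2) = 0.55824682
P = 86.8700 * 0.94176453 * 0.55824682 - 93.9700 * 1.00000000 * 0.29238214 = 18.1956


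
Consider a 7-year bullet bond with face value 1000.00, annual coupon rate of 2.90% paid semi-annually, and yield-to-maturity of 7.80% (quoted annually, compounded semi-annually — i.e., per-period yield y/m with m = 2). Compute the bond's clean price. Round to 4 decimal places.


Answer: Price = 739.4866

Derivation:
Coupon per period c = face * coupon_rate / m = 14.500000
Periods per year m = 2; per-period yield y/m = 0.039000
Number of cashflows N = 14
Cashflows (t years, CF_t, discount factor 1/(1+y/m)^(m*t), PV):
  t = 0.5000: CF_t = 14.500000, DF = 0.962464, PV = 13.955727
  t = 1.0000: CF_t = 14.500000, DF = 0.926337, PV = 13.431883
  t = 1.5000: CF_t = 14.500000, DF = 0.891566, PV = 12.927703
  t = 2.0000: CF_t = 14.500000, DF = 0.858100, PV = 12.442447
  t = 2.5000: CF_t = 14.500000, DF = 0.825890, PV = 11.975407
  t = 3.0000: CF_t = 14.500000, DF = 0.794889, PV = 11.525897
  t = 3.5000: CF_t = 14.500000, DF = 0.765052, PV = 11.093259
  t = 4.0000: CF_t = 14.500000, DF = 0.736335, PV = 10.676862
  t = 4.5000: CF_t = 14.500000, DF = 0.708696, PV = 10.276094
  t = 5.0000: CF_t = 14.500000, DF = 0.682094, PV = 9.890370
  t = 5.5000: CF_t = 14.500000, DF = 0.656491, PV = 9.519124
  t = 6.0000: CF_t = 14.500000, DF = 0.631849, PV = 9.161813
  t = 6.5000: CF_t = 14.500000, DF = 0.608132, PV = 8.817915
  t = 7.0000: CF_t = 1014.500000, DF = 0.585305, PV = 593.792059
Price P = sum_t PV_t = 739.486559


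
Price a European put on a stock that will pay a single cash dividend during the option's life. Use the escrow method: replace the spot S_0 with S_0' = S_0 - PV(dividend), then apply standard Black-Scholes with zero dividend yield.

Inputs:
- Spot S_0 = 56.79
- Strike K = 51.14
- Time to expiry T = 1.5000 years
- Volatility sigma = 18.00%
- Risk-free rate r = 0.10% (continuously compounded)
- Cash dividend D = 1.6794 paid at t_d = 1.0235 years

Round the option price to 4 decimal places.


Answer: Price = 2.9102

Derivation:
PV(D) = D * exp(-r * t_d) = 1.6794 * 0.99897702 = 1.67768201
S_0' = S_0 - PV(D) = 56.7900 - 1.67768201 = 55.11231799
d1 = (ln(S_0'/K) + (r + sigma^2/2)*T) / (sigma*sqrt(T)) = 0.45635935
d2 = d1 - sigma*sqrt(T) = 0.23590527
exp(-rT) = 0.99850112
N(-d1) = 0.32406580; N(-d2) = 0.40675309
P = K * exp(-rT) * N(-d2) - S_0' * N(-d1) = 51.1400 * 0.99850112 * 0.40675309 - 55.11231799 * 0.32406580 = 2.9102


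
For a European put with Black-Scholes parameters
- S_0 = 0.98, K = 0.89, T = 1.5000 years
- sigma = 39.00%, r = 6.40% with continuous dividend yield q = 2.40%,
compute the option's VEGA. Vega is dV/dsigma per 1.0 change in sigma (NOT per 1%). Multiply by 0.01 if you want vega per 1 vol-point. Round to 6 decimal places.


Answer: Vega = 0.393508

Derivation:
d1 = 0.5661170857; d2 = 0.0884665858
phi(d1) = 0.3398731529; exp(-qT) = 0.9646402935; exp(-rT) = 0.9084640161
Vega = S * exp(-qT) * phi(d1) * sqrt(T) = 0.9800 * 0.9646402935 * 0.3398731529 * 1.2247448714 = 0.393508


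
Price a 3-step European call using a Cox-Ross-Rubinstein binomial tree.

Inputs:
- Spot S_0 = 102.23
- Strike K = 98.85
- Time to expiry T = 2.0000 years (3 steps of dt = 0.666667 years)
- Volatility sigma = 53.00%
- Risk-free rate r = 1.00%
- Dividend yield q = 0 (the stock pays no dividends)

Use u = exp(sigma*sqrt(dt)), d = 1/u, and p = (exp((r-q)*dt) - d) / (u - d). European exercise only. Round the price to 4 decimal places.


dt = T/N = 0.666667
u = exp(sigma*sqrt(dt)) = 1.541480; d = 1/u = 0.648727
p = (exp((r-q)*dt) - d) / (u - d) = 0.400964
Discount per step: exp(-r*dt) = 0.993356
Stock lattice S(k, i) with i counting down-moves:
  k=0: S(0,0) = 102.2300
  k=1: S(1,0) = 157.5855; S(1,1) = 66.3194
  k=2: S(2,0) = 242.9150; S(2,1) = 102.2300; S(2,2) = 43.0232
  k=3: S(3,0) = 374.4487; S(3,1) = 157.5855; S(3,2) = 66.3194; S(3,3) = 27.9103
Terminal payoffs V(N, i) = max(S_T - K, 0):
  V(3,0) = 275.598674; V(3,1) = 58.735531; V(3,2) = 0.000000; V(3,3) = 0.000000
Backward induction: V(k, i) = exp(-r*dt) * [p * V(k+1, i) + (1-p) * V(k+1, i+1)].
  V(2,0) = exp(-r*dt) * [p*275.598674 + (1-p)*58.735531] = 144.721800
  V(2,1) = exp(-r*dt) * [p*58.735531 + (1-p)*0.000000] = 23.394348
  V(2,2) = exp(-r*dt) * [p*0.000000 + (1-p)*0.000000] = 0.000000
  V(1,0) = exp(-r*dt) * [p*144.721800 + (1-p)*23.394348] = 71.563598
  V(1,1) = exp(-r*dt) * [p*23.394348 + (1-p)*0.000000] = 9.317963
  V(0,0) = exp(-r*dt) * [p*71.563598 + (1-p)*9.317963] = 34.048471

Answer: Price = V(0,0) = 34.0485


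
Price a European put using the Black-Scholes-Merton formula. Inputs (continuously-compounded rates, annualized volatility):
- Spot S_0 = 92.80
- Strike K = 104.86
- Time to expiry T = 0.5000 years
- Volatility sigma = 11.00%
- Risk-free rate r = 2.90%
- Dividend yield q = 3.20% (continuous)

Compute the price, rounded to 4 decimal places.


d1 = (ln(S/K) + (r - q + 0.5*sigma^2) * T) / (sigma * sqrt(T)) = -1.55119284
d2 = d1 - sigma * sqrt(T) = -1.62897459
exp(-rT) = 0.98560462; exp(-qT) = 0.98412732
P = K * exp(-rT) * N(-d2) - S_0 * exp(-qT) * N(-d1)
N(-d1) = 0.93957226; N(-d2) = 0.94834080
P = 104.8600 * 0.98560462 * 0.94834080 - 92.8000 * 0.98412732 * 0.93957226 = 12.2032

Answer: Price = 12.2032


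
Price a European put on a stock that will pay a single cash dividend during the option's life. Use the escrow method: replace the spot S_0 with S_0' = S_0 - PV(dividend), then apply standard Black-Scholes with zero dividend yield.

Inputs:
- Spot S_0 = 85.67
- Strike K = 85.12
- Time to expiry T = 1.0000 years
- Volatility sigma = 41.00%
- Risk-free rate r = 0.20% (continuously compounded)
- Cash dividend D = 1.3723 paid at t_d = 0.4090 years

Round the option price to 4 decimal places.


PV(D) = D * exp(-r * t_d) = 1.3723 * 0.99918233 = 1.37117792
S_0' = S_0 - PV(D) = 85.6700 - 1.37117792 = 84.29882208
d1 = (ln(S_0'/K) + (r + sigma^2/2)*T) / (sigma*sqrt(T)) = 0.18623382
d2 = d1 - sigma*sqrt(T) = -0.22376618
exp(-rT) = 0.99800200
N(-d1) = 0.42613070; N(-d2) = 0.58853038
P = K * exp(-rT) * N(-d2) - S_0' * N(-d1) = 85.1200 * 0.99800200 * 0.58853038 - 84.29882208 * 0.42613070 = 14.0733

Answer: Price = 14.0733


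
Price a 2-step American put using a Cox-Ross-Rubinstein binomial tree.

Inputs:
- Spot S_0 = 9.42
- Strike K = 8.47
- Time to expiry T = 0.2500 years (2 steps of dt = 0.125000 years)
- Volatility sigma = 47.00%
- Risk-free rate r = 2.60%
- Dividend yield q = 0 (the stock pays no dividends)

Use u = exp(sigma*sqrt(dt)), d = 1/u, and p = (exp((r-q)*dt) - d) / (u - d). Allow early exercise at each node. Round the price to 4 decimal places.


dt = T/N = 0.125000
u = exp(sigma*sqrt(dt)) = 1.180774; d = 1/u = 0.846902
p = (exp((r-q)*dt) - d) / (u - d) = 0.468303
Discount per step: exp(-r*dt) = 0.996755
Stock lattice S(k, i) with i counting down-moves:
  k=0: S(0,0) = 9.4200
  k=1: S(1,0) = 11.1229; S(1,1) = 7.9778
  k=2: S(2,0) = 13.1336; S(2,1) = 9.4200; S(2,2) = 6.7564
Terminal payoffs V(N, i) = max(K - S_T, 0):
  V(2,0) = 0.000000; V(2,1) = 0.000000; V(2,2) = 1.713568
Backward induction: V(k, i) = exp(-r*dt) * [p * V(k+1, i) + (1-p) * V(k+1, i+1)]; then take max(V_cont, immediate exercise) for American.
  V(1,0) = exp(-r*dt) * [p*0.000000 + (1-p)*0.000000] = 0.000000; exercise = 0.000000; V(1,0) = max -> 0.000000
  V(1,1) = exp(-r*dt) * [p*0.000000 + (1-p)*1.713568] = 0.908143; exercise = 0.492182; V(1,1) = max -> 0.908143
  V(0,0) = exp(-r*dt) * [p*0.000000 + (1-p)*0.908143] = 0.481290; exercise = 0.000000; V(0,0) = max -> 0.481290

Answer: Price = V(0,0) = 0.4813


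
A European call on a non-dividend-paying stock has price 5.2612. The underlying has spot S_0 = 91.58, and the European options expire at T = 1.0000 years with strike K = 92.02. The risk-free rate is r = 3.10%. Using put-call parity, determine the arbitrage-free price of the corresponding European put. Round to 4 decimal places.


Answer: Put price = 2.8923

Derivation:
Put-call parity: C - P = S_0 * exp(-qT) - K * exp(-rT).
S_0 * exp(-qT) = 91.5800 * 1.00000000 = 91.58000000
K * exp(-rT) = 92.0200 * 0.96947557 = 89.21114223
P = C - S*exp(-qT) + K*exp(-rT)
P = 5.2612 - 91.58000000 + 89.21114223 = 2.8923


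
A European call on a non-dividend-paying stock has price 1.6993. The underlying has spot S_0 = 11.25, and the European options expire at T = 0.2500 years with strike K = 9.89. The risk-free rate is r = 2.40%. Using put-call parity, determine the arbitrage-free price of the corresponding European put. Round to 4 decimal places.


Answer: Put price = 0.2801

Derivation:
Put-call parity: C - P = S_0 * exp(-qT) - K * exp(-rT).
S_0 * exp(-qT) = 11.2500 * 1.00000000 = 11.25000000
K * exp(-rT) = 9.8900 * 0.99401796 = 9.83083766
P = C - S*exp(-qT) + K*exp(-rT)
P = 1.6993 - 11.25000000 + 9.83083766 = 0.2801


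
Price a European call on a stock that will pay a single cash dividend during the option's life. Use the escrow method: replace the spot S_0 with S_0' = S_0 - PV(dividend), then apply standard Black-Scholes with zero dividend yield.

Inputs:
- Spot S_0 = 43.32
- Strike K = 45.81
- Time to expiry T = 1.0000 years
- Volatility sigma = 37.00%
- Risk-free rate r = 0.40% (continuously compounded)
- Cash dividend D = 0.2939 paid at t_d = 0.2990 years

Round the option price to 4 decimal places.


PV(D) = D * exp(-r * t_d) = 0.2939 * 0.99880471 = 0.29354871
S_0' = S_0 - PV(D) = 43.3200 - 0.29354871 = 43.02645129
d1 = (ln(S_0'/K) + (r + sigma^2/2)*T) / (sigma*sqrt(T)) = 0.02638558
d2 = d1 - sigma*sqrt(T) = -0.34361442
exp(-rT) = 0.99600799
N(d1) = 0.51052510; N(d2) = 0.36556814
C = S_0' * N(d1) - K * exp(-rT) * N(d2) = 43.02645129 * 0.51052510 - 45.8100 * 0.99600799 * 0.36556814 = 5.2863

Answer: Price = 5.2863


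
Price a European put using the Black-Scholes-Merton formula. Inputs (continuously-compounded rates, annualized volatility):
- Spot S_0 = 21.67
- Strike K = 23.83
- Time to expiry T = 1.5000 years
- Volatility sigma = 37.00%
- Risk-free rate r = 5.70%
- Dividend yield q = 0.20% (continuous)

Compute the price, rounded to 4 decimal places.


d1 = (ln(S/K) + (r - q + 0.5*sigma^2) * T) / (sigma * sqrt(T)) = 0.19895710
d2 = d1 - sigma * sqrt(T) = -0.25419850
exp(-rT) = 0.91805314; exp(-qT) = 0.99700450
P = K * exp(-rT) * N(-d2) - S_0 * exp(-qT) * N(-d1)
N(-d1) = 0.42114815; N(-d2) = 0.60032890
P = 23.8300 * 0.91805314 * 0.60032890 - 21.6700 * 0.99700450 * 0.42114815 = 4.0346

Answer: Price = 4.0346


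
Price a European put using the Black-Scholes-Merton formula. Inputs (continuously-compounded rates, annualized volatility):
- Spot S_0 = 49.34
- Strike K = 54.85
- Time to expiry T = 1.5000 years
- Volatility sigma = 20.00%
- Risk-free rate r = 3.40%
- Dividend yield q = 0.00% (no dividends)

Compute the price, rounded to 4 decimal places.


Answer: Price = 6.4594

Derivation:
d1 = (ln(S/K) + (r - q + 0.5*sigma^2) * T) / (sigma * sqrt(T)) = -0.10151941
d2 = d1 - sigma * sqrt(T) = -0.34646839
exp(-rT) = 0.95027867; exp(-qT) = 1.00000000
P = K * exp(-rT) * N(-d2) - S_0 * exp(-qT) * N(-d1)
N(-d1) = 0.54043093; N(-d2) = 0.63550463
P = 54.8500 * 0.95027867 * 0.63550463 - 49.3400 * 1.00000000 * 0.54043093 = 6.4594


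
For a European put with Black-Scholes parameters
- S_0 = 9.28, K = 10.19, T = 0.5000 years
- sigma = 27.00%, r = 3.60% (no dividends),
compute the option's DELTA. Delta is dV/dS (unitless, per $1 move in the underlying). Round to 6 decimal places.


Answer: Delta = -0.618001

Derivation:
d1 = -0.3002338751; d2 = -0.4911527060
phi(d1) = 0.3813610468; exp(-qT) = 1.0000000000; exp(-rT) = 0.9821610324
N(-d1) = 0.6180006162
Delta = -exp(-qT) * N(-d1) = -1.0000000000 * 0.6180006162 = -0.618001


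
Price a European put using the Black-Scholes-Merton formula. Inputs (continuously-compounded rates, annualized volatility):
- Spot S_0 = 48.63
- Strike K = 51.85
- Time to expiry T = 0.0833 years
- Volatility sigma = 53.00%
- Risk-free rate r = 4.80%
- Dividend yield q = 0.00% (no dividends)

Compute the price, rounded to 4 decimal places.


Answer: Price = 4.7957

Derivation:
d1 = (ln(S/K) + (r - q + 0.5*sigma^2) * T) / (sigma * sqrt(T)) = -0.31651504
d2 = d1 - sigma * sqrt(T) = -0.46948226
exp(-rT) = 0.99600958; exp(-qT) = 1.00000000
P = K * exp(-rT) * N(-d2) - S_0 * exp(-qT) * N(-d1)
N(-d1) = 0.62419419; N(-d2) = 0.68063752
P = 51.8500 * 0.99600958 * 0.68063752 - 48.6300 * 1.00000000 * 0.62419419 = 4.7957


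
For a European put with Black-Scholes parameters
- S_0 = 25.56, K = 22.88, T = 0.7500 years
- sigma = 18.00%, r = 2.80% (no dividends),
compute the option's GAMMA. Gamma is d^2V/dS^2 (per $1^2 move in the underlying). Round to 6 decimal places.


d1 = 0.9232181256; d2 = 0.7673335529
phi(d1) = 0.2605125123; exp(-qT) = 1.0000000000; exp(-rT) = 0.9792189646
Gamma = exp(-qT) * phi(d1) / (S * sigma * sqrt(T)) = 1.0000000000 * 0.2605125123 / (25.5600 * 0.1800 * 0.8660254038) = 0.065383

Answer: Gamma = 0.065383


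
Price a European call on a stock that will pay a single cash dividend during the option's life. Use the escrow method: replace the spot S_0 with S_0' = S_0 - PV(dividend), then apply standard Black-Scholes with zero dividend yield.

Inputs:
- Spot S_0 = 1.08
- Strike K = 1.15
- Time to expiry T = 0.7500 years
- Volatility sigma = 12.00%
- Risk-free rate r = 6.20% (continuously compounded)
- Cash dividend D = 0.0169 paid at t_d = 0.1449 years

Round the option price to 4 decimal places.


Answer: Price = 0.0296

Derivation:
PV(D) = D * exp(-r * t_d) = 0.0169 * 0.99105643 = 0.01674885
S_0' = S_0 - PV(D) = 1.0800 - 0.01674885 = 1.06325115
d1 = (ln(S_0'/K) + (r + sigma^2/2)*T) / (sigma*sqrt(T)) = -0.25529091
d2 = d1 - sigma*sqrt(T) = -0.35921395
exp(-rT) = 0.95456456
N(d1) = 0.39924921; N(d2) = 0.35971752
C = S_0' * N(d1) - K * exp(-rT) * N(d2) = 1.06325115 * 0.39924921 - 1.1500 * 0.95456456 * 0.35971752 = 0.0296


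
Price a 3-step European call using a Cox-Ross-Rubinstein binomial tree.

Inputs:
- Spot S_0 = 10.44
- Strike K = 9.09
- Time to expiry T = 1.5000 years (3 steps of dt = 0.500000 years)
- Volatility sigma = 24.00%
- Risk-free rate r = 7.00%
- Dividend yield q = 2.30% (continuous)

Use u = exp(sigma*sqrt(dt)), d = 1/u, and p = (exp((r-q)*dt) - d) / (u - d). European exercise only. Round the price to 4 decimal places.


Answer: Price = V(0,0) = 2.2585

Derivation:
dt = T/N = 0.500000
u = exp(sigma*sqrt(dt)) = 1.184956; d = 1/u = 0.843913
p = (exp((r-q)*dt) - d) / (u - d) = 0.527397
Discount per step: exp(-r*dt) = 0.965605
Stock lattice S(k, i) with i counting down-moves:
  k=0: S(0,0) = 10.4400
  k=1: S(1,0) = 12.3709; S(1,1) = 8.8105
  k=2: S(2,0) = 14.6590; S(2,1) = 10.4400; S(2,2) = 7.4353
  k=3: S(3,0) = 17.3703; S(3,1) = 12.3709; S(3,2) = 8.8105; S(3,3) = 6.2747
Terminal payoffs V(N, i) = max(S_T - K, 0):
  V(3,0) = 8.280293; V(3,1) = 3.280940; V(3,2) = 0.000000; V(3,3) = 0.000000
Backward induction: V(k, i) = exp(-r*dt) * [p * V(k+1, i) + (1-p) * V(k+1, i+1)].
  V(2,0) = exp(-r*dt) * [p*8.280293 + (1-p)*3.280940] = 5.714054
  V(2,1) = exp(-r*dt) * [p*3.280940 + (1-p)*0.000000] = 1.670845
  V(2,2) = exp(-r*dt) * [p*0.000000 + (1-p)*0.000000] = 0.000000
  V(1,0) = exp(-r*dt) * [p*5.714054 + (1-p)*1.670845] = 3.672413
  V(1,1) = exp(-r*dt) * [p*1.670845 + (1-p)*0.000000] = 0.850891
  V(0,0) = exp(-r*dt) * [p*3.672413 + (1-p)*0.850891] = 2.258507


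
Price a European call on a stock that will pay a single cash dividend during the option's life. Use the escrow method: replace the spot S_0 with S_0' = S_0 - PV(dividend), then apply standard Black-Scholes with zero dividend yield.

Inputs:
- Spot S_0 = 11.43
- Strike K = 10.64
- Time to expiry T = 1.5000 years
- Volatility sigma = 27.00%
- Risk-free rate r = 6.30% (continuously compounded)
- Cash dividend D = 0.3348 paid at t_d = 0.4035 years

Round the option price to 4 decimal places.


Answer: Price = 2.1907

Derivation:
PV(D) = D * exp(-r * t_d) = 0.3348 * 0.97489988 = 0.32639648
S_0' = S_0 - PV(D) = 11.4300 - 0.32639648 = 11.10360352
d1 = (ln(S_0'/K) + (r + sigma^2/2)*T) / (sigma*sqrt(T)) = 0.58008820
d2 = d1 - sigma*sqrt(T) = 0.24940709
exp(-rT) = 0.90982773
N(d1) = 0.71907243; N(d2) = 0.59847705
C = S_0' * N(d1) - K * exp(-rT) * N(d2) = 11.10360352 * 0.71907243 - 10.6400 * 0.90982773 * 0.59847705 = 2.1907


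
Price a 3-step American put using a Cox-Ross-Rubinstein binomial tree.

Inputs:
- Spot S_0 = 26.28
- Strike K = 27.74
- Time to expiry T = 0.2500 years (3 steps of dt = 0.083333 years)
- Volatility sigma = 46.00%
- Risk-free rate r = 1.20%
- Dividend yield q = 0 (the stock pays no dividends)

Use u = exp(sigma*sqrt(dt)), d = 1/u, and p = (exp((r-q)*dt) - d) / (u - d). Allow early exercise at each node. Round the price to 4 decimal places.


dt = T/N = 0.083333
u = exp(sigma*sqrt(dt)) = 1.142011; d = 1/u = 0.875648
p = (exp((r-q)*dt) - d) / (u - d) = 0.470607
Discount per step: exp(-r*dt) = 0.999000
Stock lattice S(k, i) with i counting down-moves:
  k=0: S(0,0) = 26.2800
  k=1: S(1,0) = 30.0120; S(1,1) = 23.0120
  k=2: S(2,0) = 34.2741; S(2,1) = 26.2800; S(2,2) = 20.1505
  k=3: S(3,0) = 39.1414; S(3,1) = 30.0120; S(3,2) = 23.0120; S(3,3) = 17.6447
Terminal payoffs V(N, i) = max(K - S_T, 0):
  V(3,0) = 0.000000; V(3,1) = 0.000000; V(3,2) = 4.727958; V(3,3) = 10.095281
Backward induction: V(k, i) = exp(-r*dt) * [p * V(k+1, i) + (1-p) * V(k+1, i+1)]; then take max(V_cont, immediate exercise) for American.
  V(2,0) = exp(-r*dt) * [p*0.000000 + (1-p)*0.000000] = 0.000000; exercise = 0.000000; V(2,0) = max -> 0.000000
  V(2,1) = exp(-r*dt) * [p*0.000000 + (1-p)*4.727958] = 2.500445; exercise = 1.460000; V(2,1) = max -> 2.500445
  V(2,2) = exp(-r*dt) * [p*4.727958 + (1-p)*10.095281] = 7.561815; exercise = 7.589541; V(2,2) = max -> 7.589541
  V(1,0) = exp(-r*dt) * [p*0.000000 + (1-p)*2.500445] = 1.322395; exercise = 0.000000; V(1,0) = max -> 1.322395
  V(1,1) = exp(-r*dt) * [p*2.500445 + (1-p)*7.589541] = 5.189384; exercise = 4.727958; V(1,1) = max -> 5.189384
  V(0,0) = exp(-r*dt) * [p*1.322395 + (1-p)*5.189384] = 3.366183; exercise = 1.460000; V(0,0) = max -> 3.366183

Answer: Price = V(0,0) = 3.3662


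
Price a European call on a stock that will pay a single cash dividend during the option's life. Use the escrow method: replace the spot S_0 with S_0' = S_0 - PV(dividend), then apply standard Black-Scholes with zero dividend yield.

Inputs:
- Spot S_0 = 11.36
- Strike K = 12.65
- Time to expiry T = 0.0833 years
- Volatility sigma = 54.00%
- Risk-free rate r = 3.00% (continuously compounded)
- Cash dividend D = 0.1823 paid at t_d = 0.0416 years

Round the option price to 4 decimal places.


PV(D) = D * exp(-r * t_d) = 0.1823 * 0.99875278 = 0.18207263
S_0' = S_0 - PV(D) = 11.3600 - 0.18207263 = 11.17792737
d1 = (ln(S_0'/K) + (r + sigma^2/2)*T) / (sigma*sqrt(T)) = -0.69983727
d2 = d1 - sigma*sqrt(T) = -0.85569066
exp(-rT) = 0.99750412
N(d1) = 0.24201447; N(d2) = 0.19608445
C = S_0' * N(d1) - K * exp(-rT) * N(d2) = 11.17792737 * 0.24201447 - 12.6500 * 0.99750412 * 0.19608445 = 0.2309

Answer: Price = 0.2309


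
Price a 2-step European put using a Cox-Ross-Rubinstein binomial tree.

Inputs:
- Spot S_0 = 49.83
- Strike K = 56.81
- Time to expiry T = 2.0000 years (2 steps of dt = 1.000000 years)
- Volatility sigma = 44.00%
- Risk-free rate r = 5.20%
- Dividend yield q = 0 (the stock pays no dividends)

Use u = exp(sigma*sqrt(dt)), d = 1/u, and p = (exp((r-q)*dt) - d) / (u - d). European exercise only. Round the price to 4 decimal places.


dt = T/N = 1.000000
u = exp(sigma*sqrt(dt)) = 1.552707; d = 1/u = 0.644036
p = (exp((r-q)*dt) - d) / (u - d) = 0.450481
Discount per step: exp(-r*dt) = 0.949329
Stock lattice S(k, i) with i counting down-moves:
  k=0: S(0,0) = 49.8300
  k=1: S(1,0) = 77.3714; S(1,1) = 32.0923
  k=2: S(2,0) = 120.1351; S(2,1) = 49.8300; S(2,2) = 20.6686
Terminal payoffs V(N, i) = max(K - S_T, 0):
  V(2,0) = 0.000000; V(2,1) = 6.980000; V(2,2) = 36.141368
Backward induction: V(k, i) = exp(-r*dt) * [p * V(k+1, i) + (1-p) * V(k+1, i+1)].
  V(1,0) = exp(-r*dt) * [p*0.000000 + (1-p)*6.980000] = 3.641283
  V(1,1) = exp(-r*dt) * [p*6.980000 + (1-p)*36.141368] = 21.839038
  V(0,0) = exp(-r*dt) * [p*3.641283 + (1-p)*21.839038] = 12.950068

Answer: Price = V(0,0) = 12.9501


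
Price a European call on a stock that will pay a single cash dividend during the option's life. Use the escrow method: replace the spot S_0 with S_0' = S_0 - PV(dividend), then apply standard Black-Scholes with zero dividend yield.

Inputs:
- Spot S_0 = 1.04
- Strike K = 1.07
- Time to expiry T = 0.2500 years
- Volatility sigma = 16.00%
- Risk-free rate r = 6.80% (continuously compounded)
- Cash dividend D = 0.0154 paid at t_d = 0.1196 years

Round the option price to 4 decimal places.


PV(D) = D * exp(-r * t_d) = 0.0154 * 0.99190018 = 0.01527526
S_0' = S_0 - PV(D) = 1.0400 - 0.01527526 = 1.02472474
d1 = (ln(S_0'/K) + (r + sigma^2/2)*T) / (sigma*sqrt(T)) = -0.28793276
d2 = d1 - sigma*sqrt(T) = -0.36793276
exp(-rT) = 0.98314368
N(d1) = 0.38669910; N(d2) = 0.35646169
C = S_0' * N(d1) - K * exp(-rT) * N(d2) = 1.02472474 * 0.38669910 - 1.0700 * 0.98314368 * 0.35646169 = 0.0213

Answer: Price = 0.0213


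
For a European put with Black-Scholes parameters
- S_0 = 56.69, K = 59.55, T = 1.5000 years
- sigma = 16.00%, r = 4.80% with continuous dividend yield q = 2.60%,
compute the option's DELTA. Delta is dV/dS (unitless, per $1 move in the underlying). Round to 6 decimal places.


d1 = 0.0152150695; d2 = -0.1807441099
phi(d1) = 0.3988961058; exp(-qT) = 0.9617507091; exp(-rT) = 0.9305308958
N(-d1) = 0.4939302997
Delta = -exp(-qT) * N(-d1) = -0.9617507091 * 0.4939302997 = -0.475038

Answer: Delta = -0.475038


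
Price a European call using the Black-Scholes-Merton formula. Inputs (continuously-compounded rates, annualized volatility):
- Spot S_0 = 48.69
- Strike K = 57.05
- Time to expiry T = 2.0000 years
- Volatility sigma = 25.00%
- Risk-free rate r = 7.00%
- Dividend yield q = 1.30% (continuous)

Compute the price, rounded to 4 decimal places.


d1 = (ln(S/K) + (r - q + 0.5*sigma^2) * T) / (sigma * sqrt(T)) = 0.05104065
d2 = d1 - sigma * sqrt(T) = -0.30251274
exp(-rT) = 0.86935824; exp(-qT) = 0.97433509
C = S_0 * exp(-qT) * N(d1) - K * exp(-rT) * N(d2)
N(d1) = 0.52035343; N(d2) = 0.38113061
C = 48.6900 * 0.97433509 * 0.52035343 - 57.0500 * 0.86935824 * 0.38113061 = 5.7829

Answer: Price = 5.7829


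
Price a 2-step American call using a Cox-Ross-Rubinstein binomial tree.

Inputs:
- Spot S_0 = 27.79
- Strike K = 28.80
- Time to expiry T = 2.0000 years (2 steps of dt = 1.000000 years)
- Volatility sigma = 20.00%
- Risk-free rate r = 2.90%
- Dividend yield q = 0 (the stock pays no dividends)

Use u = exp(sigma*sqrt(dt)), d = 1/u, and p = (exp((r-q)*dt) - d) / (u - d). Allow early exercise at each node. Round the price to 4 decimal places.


dt = T/N = 1.000000
u = exp(sigma*sqrt(dt)) = 1.221403; d = 1/u = 0.818731
p = (exp((r-q)*dt) - d) / (u - d) = 0.523239
Discount per step: exp(-r*dt) = 0.971416
Stock lattice S(k, i) with i counting down-moves:
  k=0: S(0,0) = 27.7900
  k=1: S(1,0) = 33.9428; S(1,1) = 22.7525
  k=2: S(2,0) = 41.4578; S(2,1) = 27.7900; S(2,2) = 18.6282
Terminal payoffs V(N, i) = max(S_T - K, 0):
  V(2,0) = 12.657808; V(2,1) = 0.000000; V(2,2) = 0.000000
Backward induction: V(k, i) = exp(-r*dt) * [p * V(k+1, i) + (1-p) * V(k+1, i+1)]; then take max(V_cont, immediate exercise) for American.
  V(1,0) = exp(-r*dt) * [p*12.657808 + (1-p)*0.000000] = 6.433753; exercise = 5.142783; V(1,0) = max -> 6.433753
  V(1,1) = exp(-r*dt) * [p*0.000000 + (1-p)*0.000000] = 0.000000; exercise = 0.000000; V(1,1) = max -> 0.000000
  V(0,0) = exp(-r*dt) * [p*6.433753 + (1-p)*0.000000] = 3.270169; exercise = 0.000000; V(0,0) = max -> 3.270169

Answer: Price = V(0,0) = 3.2702


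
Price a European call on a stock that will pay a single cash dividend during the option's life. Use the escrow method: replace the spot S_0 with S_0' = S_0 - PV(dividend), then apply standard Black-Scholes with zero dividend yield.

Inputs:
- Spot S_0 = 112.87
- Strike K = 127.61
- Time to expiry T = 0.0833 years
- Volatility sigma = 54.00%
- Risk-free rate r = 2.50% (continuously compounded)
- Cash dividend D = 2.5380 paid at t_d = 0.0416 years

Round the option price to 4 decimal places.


PV(D) = D * exp(-r * t_d) = 2.5380 * 0.99896054 = 2.53536185
S_0' = S_0 - PV(D) = 112.8700 - 2.53536185 = 110.33463815
d1 = (ln(S_0'/K) + (r + sigma^2/2)*T) / (sigma*sqrt(T)) = -0.84202970
d2 = d1 - sigma*sqrt(T) = -0.99788309
exp(-rT) = 0.99791967
N(d1) = 0.19988567; N(d2) = 0.15916803
C = S_0' * N(d1) - K * exp(-rT) * N(d2) = 110.33463815 * 0.19988567 - 127.6100 * 0.99791967 * 0.15916803 = 1.7851

Answer: Price = 1.7851


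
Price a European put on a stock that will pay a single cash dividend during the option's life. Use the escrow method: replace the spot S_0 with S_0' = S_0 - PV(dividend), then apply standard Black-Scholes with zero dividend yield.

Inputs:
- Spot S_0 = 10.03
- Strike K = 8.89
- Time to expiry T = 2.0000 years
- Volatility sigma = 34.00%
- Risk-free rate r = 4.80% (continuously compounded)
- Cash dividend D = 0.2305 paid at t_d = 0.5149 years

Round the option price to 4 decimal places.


Answer: Price = 0.9675

Derivation:
PV(D) = D * exp(-r * t_d) = 0.2305 * 0.97558772 = 0.22487297
S_0' = S_0 - PV(D) = 10.0300 - 0.22487297 = 9.80512703
d1 = (ln(S_0'/K) + (r + sigma^2/2)*T) / (sigma*sqrt(T)) = 0.64383812
d2 = d1 - sigma*sqrt(T) = 0.16300551
exp(-rT) = 0.90846402
N(-d1) = 0.25984020; N(-d2) = 0.43525705
P = K * exp(-rT) * N(-d2) - S_0' * N(-d1) = 8.8900 * 0.90846402 * 0.43525705 - 9.80512703 * 0.25984020 = 0.9675


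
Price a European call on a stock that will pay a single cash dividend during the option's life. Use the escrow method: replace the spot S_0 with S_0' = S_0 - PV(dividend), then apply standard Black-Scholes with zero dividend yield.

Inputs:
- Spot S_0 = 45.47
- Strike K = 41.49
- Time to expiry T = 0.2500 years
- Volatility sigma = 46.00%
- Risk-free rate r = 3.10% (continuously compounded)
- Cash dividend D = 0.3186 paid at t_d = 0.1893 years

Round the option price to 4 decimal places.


Answer: Price = 6.2562

Derivation:
PV(D) = D * exp(-r * t_d) = 0.3186 * 0.99414888 = 0.31673583
S_0' = S_0 - PV(D) = 45.4700 - 0.31673583 = 45.15326417
d1 = (ln(S_0'/K) + (r + sigma^2/2)*T) / (sigma*sqrt(T)) = 0.51656582
d2 = d1 - sigma*sqrt(T) = 0.28656582
exp(-rT) = 0.99227995
N(d1) = 0.69727036; N(d2) = 0.61277761
C = S_0' * N(d1) - K * exp(-rT) * N(d2) = 45.15326417 * 0.69727036 - 41.4900 * 0.99227995 * 0.61277761 = 6.2562


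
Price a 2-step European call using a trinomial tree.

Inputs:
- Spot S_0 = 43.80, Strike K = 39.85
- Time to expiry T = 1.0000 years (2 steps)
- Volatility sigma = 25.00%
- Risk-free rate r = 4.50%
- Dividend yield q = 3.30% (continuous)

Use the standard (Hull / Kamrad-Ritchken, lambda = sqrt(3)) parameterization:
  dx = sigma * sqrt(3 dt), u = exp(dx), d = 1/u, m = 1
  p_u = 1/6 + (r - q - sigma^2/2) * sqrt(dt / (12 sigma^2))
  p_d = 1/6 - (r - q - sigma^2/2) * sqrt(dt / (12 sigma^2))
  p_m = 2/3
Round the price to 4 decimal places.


Answer: Price = V(0,0) = 6.5573

Derivation:
dt = T/N = 0.500000; dx = sigma*sqrt(3*dt) = 0.306186
u = exp(dx) = 1.358235; d = 1/u = 0.736250
p_u = 0.150949, p_m = 0.666667, p_d = 0.182384
Discount per step: exp(-r*dt) = 0.977751
Stock lattice S(k, j) with j the centered position index:
  k=0: S(0,+0) = 43.8000
  k=1: S(1,-1) = 32.2477; S(1,+0) = 43.8000; S(1,+1) = 59.4907
  k=2: S(2,-2) = 23.7424; S(2,-1) = 32.2477; S(2,+0) = 43.8000; S(2,+1) = 59.4907; S(2,+2) = 80.8024
Terminal payoffs V(N, j) = max(S_T - K, 0):
  V(2,-2) = 0.000000; V(2,-1) = 0.000000; V(2,+0) = 3.950000; V(2,+1) = 19.640702; V(2,+2) = 40.952366
Backward induction: V(k, j) = exp(-r*dt) * [p_u * V(k+1, j+1) + p_m * V(k+1, j) + p_d * V(k+1, j-1)]
  V(1,-1) = exp(-r*dt) * [p_u*3.950000 + p_m*0.000000 + p_d*0.000000] = 0.582983
  V(1,+0) = exp(-r*dt) * [p_u*19.640702 + p_m*3.950000 + p_d*0.000000] = 5.473529
  V(1,+1) = exp(-r*dt) * [p_u*40.952366 + p_m*19.640702 + p_d*3.950000] = 19.551057
  V(0,+0) = exp(-r*dt) * [p_u*19.551057 + p_m*5.473529 + p_d*0.582983] = 6.557349


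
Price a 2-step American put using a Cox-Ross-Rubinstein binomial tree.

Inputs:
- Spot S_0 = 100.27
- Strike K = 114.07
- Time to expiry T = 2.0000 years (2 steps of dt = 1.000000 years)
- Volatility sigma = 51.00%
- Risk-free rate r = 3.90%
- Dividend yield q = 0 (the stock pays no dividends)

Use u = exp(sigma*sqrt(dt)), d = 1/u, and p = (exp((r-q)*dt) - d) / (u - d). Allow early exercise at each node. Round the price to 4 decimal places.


dt = T/N = 1.000000
u = exp(sigma*sqrt(dt)) = 1.665291; d = 1/u = 0.600496
p = (exp((r-q)*dt) - d) / (u - d) = 0.412544
Discount per step: exp(-r*dt) = 0.961751
Stock lattice S(k, i) with i counting down-moves:
  k=0: S(0,0) = 100.2700
  k=1: S(1,0) = 166.9787; S(1,1) = 60.2117
  k=2: S(2,0) = 278.0682; S(2,1) = 100.2700; S(2,2) = 36.1569
Terminal payoffs V(N, i) = max(K - S_T, 0):
  V(2,0) = 0.000000; V(2,1) = 13.800000; V(2,2) = 77.913145
Backward induction: V(k, i) = exp(-r*dt) * [p * V(k+1, i) + (1-p) * V(k+1, i+1)]; then take max(V_cont, immediate exercise) for American.
  V(1,0) = exp(-r*dt) * [p*0.000000 + (1-p)*13.800000] = 7.796812; exercise = 0.000000; V(1,0) = max -> 7.796812
  V(1,1) = exp(-r*dt) * [p*13.800000 + (1-p)*77.913145] = 49.495212; exercise = 53.858308; V(1,1) = max -> 53.858308
  V(0,0) = exp(-r*dt) * [p*7.796812 + (1-p)*53.858308] = 33.522706; exercise = 13.800000; V(0,0) = max -> 33.522706

Answer: Price = V(0,0) = 33.5227


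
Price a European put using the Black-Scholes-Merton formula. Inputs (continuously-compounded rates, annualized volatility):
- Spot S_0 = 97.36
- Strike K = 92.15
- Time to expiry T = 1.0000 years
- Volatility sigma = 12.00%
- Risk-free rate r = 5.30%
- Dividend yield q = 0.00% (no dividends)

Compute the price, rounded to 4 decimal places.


Answer: Price = 1.1105

Derivation:
d1 = (ln(S/K) + (r - q + 0.5*sigma^2) * T) / (sigma * sqrt(T)) = 0.95998137
d2 = d1 - sigma * sqrt(T) = 0.83998137
exp(-rT) = 0.94838001; exp(-qT) = 1.00000000
P = K * exp(-rT) * N(-d2) - S_0 * exp(-qT) * N(-d1)
N(-d1) = 0.16853230; N(-d2) = 0.20045942
P = 92.1500 * 0.94838001 * 0.20045942 - 97.3600 * 1.00000000 * 0.16853230 = 1.1105


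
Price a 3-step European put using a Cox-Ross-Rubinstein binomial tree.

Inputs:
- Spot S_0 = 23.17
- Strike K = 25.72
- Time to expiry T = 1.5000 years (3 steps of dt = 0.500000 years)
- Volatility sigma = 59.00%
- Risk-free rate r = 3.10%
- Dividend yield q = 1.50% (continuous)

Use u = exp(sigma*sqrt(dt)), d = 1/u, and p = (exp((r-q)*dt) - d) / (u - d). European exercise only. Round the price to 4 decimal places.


Answer: Price = V(0,0) = 8.0954

Derivation:
dt = T/N = 0.500000
u = exp(sigma*sqrt(dt)) = 1.517695; d = 1/u = 0.658894
p = (exp((r-q)*dt) - d) / (u - d) = 0.406541
Discount per step: exp(-r*dt) = 0.984620
Stock lattice S(k, i) with i counting down-moves:
  k=0: S(0,0) = 23.1700
  k=1: S(1,0) = 35.1650; S(1,1) = 15.2666
  k=2: S(2,0) = 53.3698; S(2,1) = 23.1700; S(2,2) = 10.0590
  k=3: S(3,0) = 80.9990; S(3,1) = 35.1650; S(3,2) = 15.2666; S(3,3) = 6.6278
Terminal payoffs V(N, i) = max(K - S_T, 0):
  V(3,0) = 0.000000; V(3,1) = 0.000000; V(3,2) = 10.453432; V(3,3) = 19.092158
Backward induction: V(k, i) = exp(-r*dt) * [p * V(k+1, i) + (1-p) * V(k+1, i+1)].
  V(2,0) = exp(-r*dt) * [p*0.000000 + (1-p)*0.000000] = 0.000000
  V(2,1) = exp(-r*dt) * [p*0.000000 + (1-p)*10.453432] = 6.108265
  V(2,2) = exp(-r*dt) * [p*10.453432 + (1-p)*19.092158] = 15.340528
  V(1,0) = exp(-r*dt) * [p*0.000000 + (1-p)*6.108265] = 3.569248
  V(1,1) = exp(-r*dt) * [p*6.108265 + (1-p)*15.340528] = 11.409014
  V(0,0) = exp(-r*dt) * [p*3.569248 + (1-p)*11.409014] = 8.095370


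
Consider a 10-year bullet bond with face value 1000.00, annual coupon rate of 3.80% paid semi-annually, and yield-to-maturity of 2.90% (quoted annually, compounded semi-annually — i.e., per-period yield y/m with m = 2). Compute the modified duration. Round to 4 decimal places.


Coupon per period c = face * coupon_rate / m = 19.000000
Periods per year m = 2; per-period yield y/m = 0.014500
Number of cashflows N = 20
Cashflows (t years, CF_t, discount factor 1/(1+y/m)^(m*t), PV):
  t = 0.5000: CF_t = 19.000000, DF = 0.985707, PV = 18.728438
  t = 1.0000: CF_t = 19.000000, DF = 0.971619, PV = 18.460757
  t = 1.5000: CF_t = 19.000000, DF = 0.957732, PV = 18.196902
  t = 2.0000: CF_t = 19.000000, DF = 0.944043, PV = 17.936818
  t = 2.5000: CF_t = 19.000000, DF = 0.930550, PV = 17.680451
  t = 3.0000: CF_t = 19.000000, DF = 0.917250, PV = 17.427749
  t = 3.5000: CF_t = 19.000000, DF = 0.904140, PV = 17.178658
  t = 4.0000: CF_t = 19.000000, DF = 0.891217, PV = 16.933128
  t = 4.5000: CF_t = 19.000000, DF = 0.878479, PV = 16.691107
  t = 5.0000: CF_t = 19.000000, DF = 0.865923, PV = 16.452545
  t = 5.5000: CF_t = 19.000000, DF = 0.853547, PV = 16.217393
  t = 6.0000: CF_t = 19.000000, DF = 0.841347, PV = 15.985602
  t = 6.5000: CF_t = 19.000000, DF = 0.829322, PV = 15.757123
  t = 7.0000: CF_t = 19.000000, DF = 0.817469, PV = 15.531911
  t = 7.5000: CF_t = 19.000000, DF = 0.805785, PV = 15.309917
  t = 8.0000: CF_t = 19.000000, DF = 0.794268, PV = 15.091096
  t = 8.5000: CF_t = 19.000000, DF = 0.782916, PV = 14.875403
  t = 9.0000: CF_t = 19.000000, DF = 0.771726, PV = 14.662792
  t = 9.5000: CF_t = 19.000000, DF = 0.760696, PV = 14.453220
  t = 10.0000: CF_t = 1019.000000, DF = 0.749823, PV = 764.070015
Price P = sum_t PV_t = 1077.641023
First compute Macaulay numerator sum_t t * PV_t:
  t * PV_t at t = 0.5000: 9.364219
  t * PV_t at t = 1.0000: 18.460757
  t * PV_t at t = 1.5000: 27.295352
  t * PV_t at t = 2.0000: 35.873636
  t * PV_t at t = 2.5000: 44.201128
  t * PV_t at t = 3.0000: 52.283247
  t * PV_t at t = 3.5000: 60.125304
  t * PV_t at t = 4.0000: 67.732512
  t * PV_t at t = 4.5000: 75.109981
  t * PV_t at t = 5.0000: 82.262725
  t * PV_t at t = 5.5000: 89.195660
  t * PV_t at t = 6.0000: 95.913609
  t * PV_t at t = 6.5000: 102.421301
  t * PV_t at t = 7.0000: 108.723374
  t * PV_t at t = 7.5000: 114.824376
  t * PV_t at t = 8.0000: 120.728767
  t * PV_t at t = 8.5000: 126.440922
  t * PV_t at t = 9.0000: 131.965129
  t * PV_t at t = 9.5000: 137.305594
  t * PV_t at t = 10.0000: 7640.700149
Macaulay duration D = 9140.927742 / 1077.641023 = 8.482349
Modified duration = D / (1 + y/m) = 8.482349 / (1 + 0.014500) = 8.361113

Answer: Modified duration = 8.3611
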